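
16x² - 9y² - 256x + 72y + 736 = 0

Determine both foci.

(3, 4) and (13, 4)

Group: 16(x² - 16x) -9(y² - 8y) = -736
Complete the square in x and y: 16(x - 8)² -9(y - 4)² = -736 + 1024 - 144 = 144
Dividing both sides by 144: (x - 8)²/9 - (y - 4)²/16 = 1
Hyperbola, center (8, 4), transverse axis horizontal; a² = 9, b² = 16.
c² = a² + b² = 9 + 16 = 25, so c = 5.
Foci lie on the horizontal axis through the center: (h ± c, k).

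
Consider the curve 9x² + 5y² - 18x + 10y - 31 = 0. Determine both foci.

Collect terms: 9(x² - 2x) + 5(y² + 2y) = 31
9(x - 1)² + 5(y + 1)² = 31 + 9 + 5 = 45
Divide by 45: (x - 1)²/5 + (y + 1)²/9 = 1
Ellipse, center (1, -1), major axis vertical; a² = 9, b² = 5.
c² = a² - b² = 9 - 5 = 4, so c = 2.
Foci lie on the vertical axis through the center: (h, k ± c).

(1, -3) and (1, 1)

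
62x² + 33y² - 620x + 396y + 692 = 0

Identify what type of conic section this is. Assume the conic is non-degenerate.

ellipse

No xy term. Coefficients of x² and y² are A = 62, C = 33.
A and C have the same sign but A ≠ C ⇒ ellipse.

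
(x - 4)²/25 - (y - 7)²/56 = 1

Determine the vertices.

Center (4, 7). The positive term is the x-term, so the transverse axis is horizontal; a² = 25, b² = 56.
a = 5. Vertices at (h ± a, k).

(-1, 7) and (9, 7)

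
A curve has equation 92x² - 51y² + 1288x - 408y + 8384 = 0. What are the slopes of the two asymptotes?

2√1173/51 and -2√1173/51

Group: 92(x² + 14x) -51(y² + 8y) = -8384
Complete the square: 92(x + 7)² -51(y + 4)² = -8384 + 4508 - 816 = -4692
Divide by -4692: (y + 4)²/92 - (x + 7)²/51 = 1
Hyperbola, center (-7, -4), transverse axis vertical; a² = 92, b² = 51.
For a vertical hyperbola the asymptotes have slope ±a/b.
Here that is ±2√23/√51 = ±2√1173/51.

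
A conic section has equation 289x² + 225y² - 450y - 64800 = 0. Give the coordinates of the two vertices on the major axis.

Group: 289x² + 225(y² - 2y) = 64800
289x² + 225(y - 1)² = 64800 + 0 + 225 = 65025
Divide by 65025: x²/225 + (y - 1)²/289 = 1
Ellipse, center (0, 1), major axis vertical; a² = 289, b² = 225.
a = 17. Vertices at (h, k ± a).

(0, -16) and (0, 18)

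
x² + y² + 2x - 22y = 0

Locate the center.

(-1, 11)

Group: (x² + 2x) + (y² - 22y) = 0
Complete the square in x and y: (x + 1)² + (y - 11)² = 0 + 1 + 121 = 122
So (x + 1)² + (y - 11)² = 122.
Circle centered at (-1, 11) with r² = 122.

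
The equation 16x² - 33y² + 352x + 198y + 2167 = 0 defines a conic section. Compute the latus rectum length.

16(x² + 22x) -33(y² - 6y) = -2167
16(x + 11)² -33(y - 3)² = -2167 + 1936 - 297 = -528
Divide by -528: (y - 3)²/16 - (x + 11)²/33 = 1
Hyperbola, center (-11, 3), transverse axis vertical; a² = 16, b² = 33.
Latus rectum length = 2b²/a = 2·33/4 = 33/2.

33/2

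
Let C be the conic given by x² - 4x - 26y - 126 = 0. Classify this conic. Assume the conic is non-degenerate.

parabola

No xy term. Coefficients of x² and y² are A = 1, C = 0.
Exactly one squared variable ⇒ parabola.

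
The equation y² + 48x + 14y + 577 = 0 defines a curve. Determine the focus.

Only y is squared. Complete the square in y: (y + 7)² = -48(x + 11).
Vertex (-11, -7); 4p = -48 so p = -12. Opens left.
Focus is p units from the vertex along the axis: (h + p, k).

(-23, -7)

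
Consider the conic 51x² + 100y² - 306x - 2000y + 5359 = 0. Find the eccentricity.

e = 7/10

Rearranging, 51(x² - 6x) + 100(y² - 20y) = -5359.
51(x - 3)² + 100(y - 10)² = -5359 + 459 + 10000 = 5100
Divide by 5100: (x - 3)²/100 + (y - 10)²/51 = 1
Ellipse, center (3, 10), major axis horizontal; a² = 100, b² = 51.
c² = a² - b² = 49, so c = 7.
e = c/a = 7/10.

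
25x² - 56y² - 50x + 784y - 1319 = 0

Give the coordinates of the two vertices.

Group: 25(x² - 2x) -56(y² - 14y) = 1319
Complete the square in x and y: 25(x - 1)² -56(y - 7)² = 1319 + 25 - 2744 = -1400
Divide through by -1400 to get (y - 7)²/25 - (x - 1)²/56 = 1.
Hyperbola, center (1, 7), transverse axis vertical; a² = 25, b² = 56.
a = 5. Vertices at (h, k ± a).

(1, 2) and (1, 12)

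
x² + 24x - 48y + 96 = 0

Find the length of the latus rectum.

48

Only x is squared. Complete the square in x: (x + 12)² = 48(y + 1).
Vertex (-12, -1); 4p = 48 so p = 12. Opens up.
Latus rectum length = |4p| = 48.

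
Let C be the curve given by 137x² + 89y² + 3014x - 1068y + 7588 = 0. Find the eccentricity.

Group the x- and y-terms: 137(x² + 22x) + 89(y² - 12y) = -7588
Complete the square in x and y: 137(x + 11)² + 89(y - 6)² = -7588 + 16577 + 3204 = 12193
Dividing both sides by 12193: (x + 11)²/89 + (y - 6)²/137 = 1
Ellipse, center (-11, 6), major axis vertical; a² = 137, b² = 89.
c² = a² - b² = 48, so c = 4√3.
e = c/a = 4√3/√137 = 4√411/137.

e = 4√411/137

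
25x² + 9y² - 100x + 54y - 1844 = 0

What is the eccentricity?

Group the x- and y-terms: 25(x² - 4x) + 9(y² + 6y) = 1844
Completing the square gives 25(x - 2)² + 9(y + 3)² = 1844 + 100 + 81 = 2025.
Divide by 2025: (x - 2)²/81 + (y + 3)²/225 = 1
Ellipse, center (2, -3), major axis vertical; a² = 225, b² = 81.
c² = a² - b² = 144, so c = 12.
e = c/a = 12/15 = 4/5.

e = 4/5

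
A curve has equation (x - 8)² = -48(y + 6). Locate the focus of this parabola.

Vertex (8, -6); 4p = -48 so p = -12. Opens down.
Focus is p units from the vertex along the axis: (h, k + p).

(8, -18)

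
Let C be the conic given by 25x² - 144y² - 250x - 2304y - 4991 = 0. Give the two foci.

(5, -21) and (5, 5)

Group the x- and y-terms: 25(x² - 10x) -144(y² + 16y) = 4991
Complete the square: 25(x - 5)² -144(y + 8)² = 4991 + 625 - 9216 = -3600
Dividing both sides by -3600: (y + 8)²/25 - (x - 5)²/144 = 1
Hyperbola, center (5, -8), transverse axis vertical; a² = 25, b² = 144.
c² = a² + b² = 25 + 144 = 169, so c = 13.
Foci lie on the vertical axis through the center: (h, k ± c).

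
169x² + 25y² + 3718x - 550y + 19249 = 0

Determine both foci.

(-11, -1) and (-11, 23)

169(x² + 22x) + 25(y² - 22y) = -19249
169(x + 11)² + 25(y - 11)² = -19249 + 20449 + 3025 = 4225
Divide by 4225: (x + 11)²/25 + (y - 11)²/169 = 1
Ellipse, center (-11, 11), major axis vertical; a² = 169, b² = 25.
c² = a² - b² = 169 - 25 = 144, so c = 12.
Foci lie on the vertical axis through the center: (h, k ± c).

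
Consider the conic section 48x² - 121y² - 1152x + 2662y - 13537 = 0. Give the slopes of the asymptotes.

4√3/11 and -4√3/11

Collect terms: 48(x² - 24x) -121(y² - 22y) = 13537
Complete the square: 48(x - 12)² -121(y - 11)² = 13537 + 6912 - 14641 = 5808
Divide through by 5808 to get (x - 12)²/121 - (y - 11)²/48 = 1.
Hyperbola, center (12, 11), transverse axis horizontal; a² = 121, b² = 48.
For a horizontal hyperbola the asymptotes have slope ±b/a.
Here that is ±4√3/11.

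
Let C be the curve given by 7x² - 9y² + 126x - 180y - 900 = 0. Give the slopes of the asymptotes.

Collect terms: 7(x² + 18x) -9(y² + 20y) = 900
7(x + 9)² -9(y + 10)² = 900 + 567 - 900 = 567
Divide by 567: (x + 9)²/81 - (y + 10)²/63 = 1
Hyperbola, center (-9, -10), transverse axis horizontal; a² = 81, b² = 63.
For a horizontal hyperbola the asymptotes have slope ±b/a.
Here that is ±3√7/9 = ±√7/3.

√7/3 and -√7/3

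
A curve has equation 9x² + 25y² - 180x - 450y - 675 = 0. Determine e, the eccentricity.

e = 4/5

Rearranging, 9(x² - 20x) + 25(y² - 18y) = 675.
Completing the square gives 9(x - 10)² + 25(y - 9)² = 675 + 900 + 2025 = 3600.
Divide by 3600: (x - 10)²/400 + (y - 9)²/144 = 1
Ellipse, center (10, 9), major axis horizontal; a² = 400, b² = 144.
c² = a² - b² = 256, so c = 16.
e = c/a = 16/20 = 4/5.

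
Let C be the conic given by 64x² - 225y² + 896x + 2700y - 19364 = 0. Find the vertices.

(-22, 6) and (8, 6)

Group: 64(x² + 14x) -225(y² - 12y) = 19364
64(x + 7)² -225(y - 6)² = 19364 + 3136 - 8100 = 14400
Dividing both sides by 14400: (x + 7)²/225 - (y - 6)²/64 = 1
Hyperbola, center (-7, 6), transverse axis horizontal; a² = 225, b² = 64.
a = 15. Vertices at (h ± a, k).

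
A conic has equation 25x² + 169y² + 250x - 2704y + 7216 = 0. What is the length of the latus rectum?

50/13

25(x² + 10x) + 169(y² - 16y) = -7216
Completing the square gives 25(x + 5)² + 169(y - 8)² = -7216 + 625 + 10816 = 4225.
Divide through by 4225 to get (x + 5)²/169 + (y - 8)²/25 = 1.
Ellipse, center (-5, 8), major axis horizontal; a² = 169, b² = 25.
Latus rectum length = 2b²/a = 2·25/13 = 50/13.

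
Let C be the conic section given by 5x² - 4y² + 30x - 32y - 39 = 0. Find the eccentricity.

e = 3/2

Rearranging, 5(x² + 6x) -4(y² + 8y) = 39.
Completing the square gives 5(x + 3)² -4(y + 4)² = 39 + 45 - 64 = 20.
Divide through by 20 to get (x + 3)²/4 - (y + 4)²/5 = 1.
Hyperbola, center (-3, -4), transverse axis horizontal; a² = 4, b² = 5.
c² = a² + b² = 9, so c = 3.
e = c/a = 3/2.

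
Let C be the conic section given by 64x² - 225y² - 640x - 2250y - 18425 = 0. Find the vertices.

Collect terms: 64(x² - 10x) -225(y² + 10y) = 18425
Complete the square in x and y: 64(x - 5)² -225(y + 5)² = 18425 + 1600 - 5625 = 14400
Divide by 14400: (x - 5)²/225 - (y + 5)²/64 = 1
Hyperbola, center (5, -5), transverse axis horizontal; a² = 225, b² = 64.
a = 15. Vertices at (h ± a, k).

(-10, -5) and (20, -5)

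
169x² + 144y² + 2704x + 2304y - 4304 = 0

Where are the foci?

169(x² + 16x) + 144(y² + 16y) = 4304
Complete the square: 169(x + 8)² + 144(y + 8)² = 4304 + 10816 + 9216 = 24336
Divide by 24336: (x + 8)²/144 + (y + 8)²/169 = 1
Ellipse, center (-8, -8), major axis vertical; a² = 169, b² = 144.
c² = a² - b² = 169 - 144 = 25, so c = 5.
Foci lie on the vertical axis through the center: (h, k ± c).

(-8, -13) and (-8, -3)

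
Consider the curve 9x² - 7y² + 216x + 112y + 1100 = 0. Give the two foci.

(-12, 0) and (-12, 16)

Group the x- and y-terms: 9(x² + 24x) -7(y² - 16y) = -1100
Complete the square in x and y: 9(x + 12)² -7(y - 8)² = -1100 + 1296 - 448 = -252
Divide through by -252 to get (y - 8)²/36 - (x + 12)²/28 = 1.
Hyperbola, center (-12, 8), transverse axis vertical; a² = 36, b² = 28.
c² = a² + b² = 36 + 28 = 64, so c = 8.
Foci lie on the vertical axis through the center: (h, k ± c).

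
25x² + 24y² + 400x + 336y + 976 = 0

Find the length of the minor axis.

Rearranging, 25(x² + 16x) + 24(y² + 14y) = -976.
Complete the square in x and y: 25(x + 8)² + 24(y + 7)² = -976 + 1600 + 1176 = 1800
Dividing both sides by 1800: (x + 8)²/72 + (y + 7)²/75 = 1
Ellipse, center (-8, -7), major axis vertical; a² = 75, b² = 72.
b² = 72 so b = 6√2; the minor axis has length 2b = 12√2.

12√2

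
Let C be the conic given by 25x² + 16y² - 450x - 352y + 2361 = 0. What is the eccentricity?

e = 3/5

Rearranging, 25(x² - 18x) + 16(y² - 22y) = -2361.
Complete the square: 25(x - 9)² + 16(y - 11)² = -2361 + 2025 + 1936 = 1600
Divide through by 1600 to get (x - 9)²/64 + (y - 11)²/100 = 1.
Ellipse, center (9, 11), major axis vertical; a² = 100, b² = 64.
c² = a² - b² = 36, so c = 6.
e = c/a = 6/10 = 3/5.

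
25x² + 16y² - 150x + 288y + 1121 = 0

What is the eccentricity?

Collect terms: 25(x² - 6x) + 16(y² + 18y) = -1121
Complete the square: 25(x - 3)² + 16(y + 9)² = -1121 + 225 + 1296 = 400
Divide through by 400 to get (x - 3)²/16 + (y + 9)²/25 = 1.
Ellipse, center (3, -9), major axis vertical; a² = 25, b² = 16.
c² = a² - b² = 9, so c = 3.
e = c/a = 3/5.

e = 3/5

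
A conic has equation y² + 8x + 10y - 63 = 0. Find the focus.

Only y is squared. Complete the square in y: (y + 5)² = -8(x - 11).
Vertex (11, -5); 4p = -8 so p = -2. Opens left.
Focus is p units from the vertex along the axis: (h + p, k).

(9, -5)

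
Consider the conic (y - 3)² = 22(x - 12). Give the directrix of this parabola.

x = 13/2

Vertex (12, 3); 4p = 22 so p = 11/2. Opens right.
Directrix is the vertical line x = h − p = 12 − (11/2) = 13/2.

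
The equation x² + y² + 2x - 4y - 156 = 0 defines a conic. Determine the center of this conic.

Group the x- and y-terms: (x² + 2x) + (y² - 4y) = 156
Complete the square in x and y: (x + 1)² + (y - 2)² = 156 + 1 + 4 = 161
So (x + 1)² + (y - 2)² = 161.
Circle centered at (-1, 2) with r² = 161.

(-1, 2)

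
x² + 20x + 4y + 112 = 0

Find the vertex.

Only x is squared. Complete the square in x: (x + 10)² = -4(y + 3).
Vertex (-10, -3); 4p = -4 so p = -1. Opens down.

(-10, -3)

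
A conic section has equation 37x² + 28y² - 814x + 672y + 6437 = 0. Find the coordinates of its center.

Group: 37(x² - 22x) + 28(y² + 24y) = -6437
37(x - 11)² + 28(y + 12)² = -6437 + 4477 + 4032 = 2072
Dividing both sides by 2072: (x - 11)²/56 + (y + 12)²/74 = 1
Ellipse with center (11, -12).

(11, -12)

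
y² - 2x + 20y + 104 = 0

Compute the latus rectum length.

2

Only y is squared. Complete the square in y: (y + 10)² = 2(x - 2).
Vertex (2, -10); 4p = 2 so p = 1/2. Opens right.
Latus rectum length = |4p| = 2.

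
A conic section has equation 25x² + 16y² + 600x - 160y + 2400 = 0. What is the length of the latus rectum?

64/5

25(x² + 24x) + 16(y² - 10y) = -2400
Complete the square: 25(x + 12)² + 16(y - 5)² = -2400 + 3600 + 400 = 1600
Divide by 1600: (x + 12)²/64 + (y - 5)²/100 = 1
Ellipse, center (-12, 5), major axis vertical; a² = 100, b² = 64.
Latus rectum length = 2b²/a = 2·64/10 = 64/5.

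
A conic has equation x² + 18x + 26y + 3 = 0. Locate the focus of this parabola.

(-9, -7/2)

Only x is squared. Complete the square in x: (x + 9)² = -26(y - 3).
Vertex (-9, 3); 4p = -26 so p = -13/2. Opens down.
Focus is p units from the vertex along the axis: (h, k + p).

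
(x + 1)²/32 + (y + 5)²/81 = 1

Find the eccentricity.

e = 7/9

Center (-1, -5). The larger denominator 81 sits under the y-term, so the major axis is vertical; a² = 81, b² = 32.
c² = a² - b² = 49, so c = 7.
e = c/a = 7/9.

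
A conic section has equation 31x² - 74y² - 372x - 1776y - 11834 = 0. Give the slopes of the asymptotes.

Group the x- and y-terms: 31(x² - 12x) -74(y² + 24y) = 11834
Complete the square in x and y: 31(x - 6)² -74(y + 12)² = 11834 + 1116 - 10656 = 2294
Divide by 2294: (x - 6)²/74 - (y + 12)²/31 = 1
Hyperbola, center (6, -12), transverse axis horizontal; a² = 74, b² = 31.
For a horizontal hyperbola the asymptotes have slope ±b/a.
Here that is ±√31/√74 = ±√2294/74.

√2294/74 and -√2294/74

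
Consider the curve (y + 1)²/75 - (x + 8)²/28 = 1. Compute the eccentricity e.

e = √309/15

Center (-8, -1). The positive term is the y-term, so the transverse axis is vertical; a² = 75, b² = 28.
c² = a² + b² = 103, so c = √103.
e = c/a = √103/5√3 = √309/15.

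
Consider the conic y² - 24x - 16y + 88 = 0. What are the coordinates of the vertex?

Only y is squared. Complete the square in y: (y - 8)² = 24(x - 1).
Vertex (1, 8); 4p = 24 so p = 6. Opens right.

(1, 8)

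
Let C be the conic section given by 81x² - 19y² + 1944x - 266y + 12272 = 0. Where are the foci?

(-12, -17) and (-12, 3)

81(x² + 24x) -19(y² + 14y) = -12272
Complete the square in x and y: 81(x + 12)² -19(y + 7)² = -12272 + 11664 - 931 = -1539
Dividing both sides by -1539: (y + 7)²/81 - (x + 12)²/19 = 1
Hyperbola, center (-12, -7), transverse axis vertical; a² = 81, b² = 19.
c² = a² + b² = 81 + 19 = 100, so c = 10.
Foci lie on the vertical axis through the center: (h, k ± c).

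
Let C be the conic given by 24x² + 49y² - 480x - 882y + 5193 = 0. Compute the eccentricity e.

24(x² - 20x) + 49(y² - 18y) = -5193
24(x - 10)² + 49(y - 9)² = -5193 + 2400 + 3969 = 1176
Dividing both sides by 1176: (x - 10)²/49 + (y - 9)²/24 = 1
Ellipse, center (10, 9), major axis horizontal; a² = 49, b² = 24.
c² = a² - b² = 25, so c = 5.
e = c/a = 5/7.

e = 5/7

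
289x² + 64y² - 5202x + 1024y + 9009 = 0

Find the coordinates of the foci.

Group: 289(x² - 18x) + 64(y² + 16y) = -9009
Complete the square: 289(x - 9)² + 64(y + 8)² = -9009 + 23409 + 4096 = 18496
Divide through by 18496 to get (x - 9)²/64 + (y + 8)²/289 = 1.
Ellipse, center (9, -8), major axis vertical; a² = 289, b² = 64.
c² = a² - b² = 289 - 64 = 225, so c = 15.
Foci lie on the vertical axis through the center: (h, k ± c).

(9, -23) and (9, 7)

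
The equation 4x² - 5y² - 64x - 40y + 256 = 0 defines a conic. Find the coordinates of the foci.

Group: 4(x² - 16x) -5(y² + 8y) = -256
Completing the square gives 4(x - 8)² -5(y + 4)² = -256 + 256 - 80 = -80.
Divide by -80: (y + 4)²/16 - (x - 8)²/20 = 1
Hyperbola, center (8, -4), transverse axis vertical; a² = 16, b² = 20.
c² = a² + b² = 16 + 20 = 36, so c = 6.
Foci lie on the vertical axis through the center: (h, k ± c).

(8, -10) and (8, 2)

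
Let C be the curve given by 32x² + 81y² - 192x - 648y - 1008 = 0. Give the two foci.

Rearranging, 32(x² - 6x) + 81(y² - 8y) = 1008.
Completing the square gives 32(x - 3)² + 81(y - 4)² = 1008 + 288 + 1296 = 2592.
Divide by 2592: (x - 3)²/81 + (y - 4)²/32 = 1
Ellipse, center (3, 4), major axis horizontal; a² = 81, b² = 32.
c² = a² - b² = 81 - 32 = 49, so c = 7.
Foci lie on the horizontal axis through the center: (h ± c, k).

(-4, 4) and (10, 4)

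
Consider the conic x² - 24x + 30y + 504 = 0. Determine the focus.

Only x is squared. Complete the square in x: (x - 12)² = -30(y + 12).
Vertex (12, -12); 4p = -30 so p = -15/2. Opens down.
Focus is p units from the vertex along the axis: (h, k + p).

(12, -39/2)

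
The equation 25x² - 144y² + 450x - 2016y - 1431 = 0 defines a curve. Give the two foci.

(-9, -20) and (-9, 6)

Group: 25(x² + 18x) -144(y² + 14y) = 1431
25(x + 9)² -144(y + 7)² = 1431 + 2025 - 7056 = -3600
Dividing both sides by -3600: (y + 7)²/25 - (x + 9)²/144 = 1
Hyperbola, center (-9, -7), transverse axis vertical; a² = 25, b² = 144.
c² = a² + b² = 25 + 144 = 169, so c = 13.
Foci lie on the vertical axis through the center: (h, k ± c).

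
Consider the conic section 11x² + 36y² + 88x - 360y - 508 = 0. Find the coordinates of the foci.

Group the x- and y-terms: 11(x² + 8x) + 36(y² - 10y) = 508
Completing the square gives 11(x + 4)² + 36(y - 5)² = 508 + 176 + 900 = 1584.
Divide by 1584: (x + 4)²/144 + (y - 5)²/44 = 1
Ellipse, center (-4, 5), major axis horizontal; a² = 144, b² = 44.
c² = a² - b² = 144 - 44 = 100, so c = 10.
Foci lie on the horizontal axis through the center: (h ± c, k).

(-14, 5) and (6, 5)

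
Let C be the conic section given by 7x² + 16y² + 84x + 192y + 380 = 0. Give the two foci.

(-12, -6) and (0, -6)

7(x² + 12x) + 16(y² + 12y) = -380
Complete the square: 7(x + 6)² + 16(y + 6)² = -380 + 252 + 576 = 448
Divide through by 448 to get (x + 6)²/64 + (y + 6)²/28 = 1.
Ellipse, center (-6, -6), major axis horizontal; a² = 64, b² = 28.
c² = a² - b² = 64 - 28 = 36, so c = 6.
Foci lie on the horizontal axis through the center: (h ± c, k).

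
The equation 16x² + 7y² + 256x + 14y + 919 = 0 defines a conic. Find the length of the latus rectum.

7/2

Rearranging, 16(x² + 16x) + 7(y² + 2y) = -919.
16(x + 8)² + 7(y + 1)² = -919 + 1024 + 7 = 112
Divide by 112: (x + 8)²/7 + (y + 1)²/16 = 1
Ellipse, center (-8, -1), major axis vertical; a² = 16, b² = 7.
Latus rectum length = 2b²/a = 2·7/4 = 7/2.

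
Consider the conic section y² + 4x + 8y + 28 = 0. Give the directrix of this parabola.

x = -2

Only y is squared. Complete the square in y: (y + 4)² = -4(x + 3).
Vertex (-3, -4); 4p = -4 so p = -1. Opens left.
Directrix is the vertical line x = h − p = -3 − (-1) = -2.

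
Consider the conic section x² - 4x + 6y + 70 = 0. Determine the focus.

Only x is squared. Complete the square in x: (x - 2)² = -6(y + 11).
Vertex (2, -11); 4p = -6 so p = -3/2. Opens down.
Focus is p units from the vertex along the axis: (h, k + p).

(2, -25/2)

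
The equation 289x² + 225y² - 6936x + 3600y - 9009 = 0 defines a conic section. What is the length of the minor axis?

30

289(x² - 24x) + 225(y² + 16y) = 9009
Completing the square gives 289(x - 12)² + 225(y + 8)² = 9009 + 41616 + 14400 = 65025.
Divide by 65025: (x - 12)²/225 + (y + 8)²/289 = 1
Ellipse, center (12, -8), major axis vertical; a² = 289, b² = 225.
b² = 225 so b = 15; the minor axis has length 2b = 30.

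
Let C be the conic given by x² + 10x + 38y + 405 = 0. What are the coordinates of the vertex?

(-5, -10)

Only x is squared. Complete the square in x: (x + 5)² = -38(y + 10).
Vertex (-5, -10); 4p = -38 so p = -19/2. Opens down.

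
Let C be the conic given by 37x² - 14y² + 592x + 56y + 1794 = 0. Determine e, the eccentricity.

e = √714/14

Rearranging, 37(x² + 16x) -14(y² - 4y) = -1794.
37(x + 8)² -14(y - 2)² = -1794 + 2368 - 56 = 518
Dividing both sides by 518: (x + 8)²/14 - (y - 2)²/37 = 1
Hyperbola, center (-8, 2), transverse axis horizontal; a² = 14, b² = 37.
c² = a² + b² = 51, so c = √51.
e = c/a = √51/√14 = √714/14.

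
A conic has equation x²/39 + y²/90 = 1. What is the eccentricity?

Center (0, 0). The larger denominator 90 sits under the y-term, so the major axis is vertical; a² = 90, b² = 39.
c² = a² - b² = 51, so c = √51.
e = c/a = √51/3√10 = √510/30.

e = √510/30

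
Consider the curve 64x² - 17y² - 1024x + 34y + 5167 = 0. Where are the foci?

(8, -8) and (8, 10)

Group the x- and y-terms: 64(x² - 16x) -17(y² - 2y) = -5167
Complete the square: 64(x - 8)² -17(y - 1)² = -5167 + 4096 - 17 = -1088
Divide through by -1088 to get (y - 1)²/64 - (x - 8)²/17 = 1.
Hyperbola, center (8, 1), transverse axis vertical; a² = 64, b² = 17.
c² = a² + b² = 64 + 17 = 81, so c = 9.
Foci lie on the vertical axis through the center: (h, k ± c).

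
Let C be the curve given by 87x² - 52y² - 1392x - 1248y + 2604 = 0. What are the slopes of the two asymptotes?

√1131/26 and -√1131/26

Group the x- and y-terms: 87(x² - 16x) -52(y² + 24y) = -2604
87(x - 8)² -52(y + 12)² = -2604 + 5568 - 7488 = -4524
Divide through by -4524 to get (y + 12)²/87 - (x - 8)²/52 = 1.
Hyperbola, center (8, -12), transverse axis vertical; a² = 87, b² = 52.
For a vertical hyperbola the asymptotes have slope ±a/b.
Here that is ±√87/2√13 = ±√1131/26.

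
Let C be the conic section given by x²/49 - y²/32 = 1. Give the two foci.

Center (0, 0). The positive term is the x-term, so the transverse axis is horizontal; a² = 49, b² = 32.
c² = a² + b² = 49 + 32 = 81, so c = 9.
Foci lie on the horizontal axis through the center: (h ± c, k).

(-9, 0) and (9, 0)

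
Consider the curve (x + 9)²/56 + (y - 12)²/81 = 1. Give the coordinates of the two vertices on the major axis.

Center (-9, 12). The larger denominator 81 sits under the y-term, so the major axis is vertical; a² = 81, b² = 56.
a = 9. Vertices at (h, k ± a).

(-9, 3) and (-9, 21)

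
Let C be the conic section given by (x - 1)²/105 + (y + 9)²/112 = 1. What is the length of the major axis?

8√7

Center (1, -9). The larger denominator 112 sits under the y-term, so the major axis is vertical; a² = 112, b² = 105.
a² = 112 so a = 4√7; the major axis has length 2a = 8√7.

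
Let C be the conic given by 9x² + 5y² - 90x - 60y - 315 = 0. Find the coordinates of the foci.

(5, -2) and (5, 14)

Group the x- and y-terms: 9(x² - 10x) + 5(y² - 12y) = 315
9(x - 5)² + 5(y - 6)² = 315 + 225 + 180 = 720
Divide by 720: (x - 5)²/80 + (y - 6)²/144 = 1
Ellipse, center (5, 6), major axis vertical; a² = 144, b² = 80.
c² = a² - b² = 144 - 80 = 64, so c = 8.
Foci lie on the vertical axis through the center: (h, k ± c).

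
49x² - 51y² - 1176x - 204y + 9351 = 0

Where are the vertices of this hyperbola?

(12, -9) and (12, 5)

49(x² - 24x) -51(y² + 4y) = -9351
Complete the square in x and y: 49(x - 12)² -51(y + 2)² = -9351 + 7056 - 204 = -2499
Divide through by -2499 to get (y + 2)²/49 - (x - 12)²/51 = 1.
Hyperbola, center (12, -2), transverse axis vertical; a² = 49, b² = 51.
a = 7. Vertices at (h, k ± a).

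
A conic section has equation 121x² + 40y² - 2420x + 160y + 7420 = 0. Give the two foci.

(10, -11) and (10, 7)

Rearranging, 121(x² - 20x) + 40(y² + 4y) = -7420.
Complete the square in x and y: 121(x - 10)² + 40(y + 2)² = -7420 + 12100 + 160 = 4840
Divide by 4840: (x - 10)²/40 + (y + 2)²/121 = 1
Ellipse, center (10, -2), major axis vertical; a² = 121, b² = 40.
c² = a² - b² = 121 - 40 = 81, so c = 9.
Foci lie on the vertical axis through the center: (h, k ± c).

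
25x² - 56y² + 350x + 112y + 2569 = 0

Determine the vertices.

(-7, -4) and (-7, 6)

Rearranging, 25(x² + 14x) -56(y² - 2y) = -2569.
Completing the square gives 25(x + 7)² -56(y - 1)² = -2569 + 1225 - 56 = -1400.
Divide through by -1400 to get (y - 1)²/25 - (x + 7)²/56 = 1.
Hyperbola, center (-7, 1), transverse axis vertical; a² = 25, b² = 56.
a = 5. Vertices at (h, k ± a).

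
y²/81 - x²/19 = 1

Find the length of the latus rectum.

38/9

Center (0, 0). The positive term is the y-term, so the transverse axis is vertical; a² = 81, b² = 19.
Latus rectum length = 2b²/a = 2·19/9 = 38/9.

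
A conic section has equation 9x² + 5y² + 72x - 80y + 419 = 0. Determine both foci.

(-4, 6) and (-4, 10)

Group the x- and y-terms: 9(x² + 8x) + 5(y² - 16y) = -419
Completing the square gives 9(x + 4)² + 5(y - 8)² = -419 + 144 + 320 = 45.
Divide by 45: (x + 4)²/5 + (y - 8)²/9 = 1
Ellipse, center (-4, 8), major axis vertical; a² = 9, b² = 5.
c² = a² - b² = 9 - 5 = 4, so c = 2.
Foci lie on the vertical axis through the center: (h, k ± c).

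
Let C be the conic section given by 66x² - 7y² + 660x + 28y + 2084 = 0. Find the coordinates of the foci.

Rearranging, 66(x² + 10x) -7(y² - 4y) = -2084.
Completing the square gives 66(x + 5)² -7(y - 2)² = -2084 + 1650 - 28 = -462.
Divide through by -462 to get (y - 2)²/66 - (x + 5)²/7 = 1.
Hyperbola, center (-5, 2), transverse axis vertical; a² = 66, b² = 7.
c² = a² + b² = 66 + 7 = 73, so c = √73.
Foci lie on the vertical axis through the center: (h, k ± c).

(-5, 2 - √73) and (-5, 2 + √73)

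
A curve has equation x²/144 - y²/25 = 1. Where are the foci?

(-13, 0) and (13, 0)

Center (0, 0). The positive term is the x-term, so the transverse axis is horizontal; a² = 144, b² = 25.
c² = a² + b² = 144 + 25 = 169, so c = 13.
Foci lie on the horizontal axis through the center: (h ± c, k).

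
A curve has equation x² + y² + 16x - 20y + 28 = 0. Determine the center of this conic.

Group: (x² + 16x) + (y² - 20y) = -28
(x + 8)² + (y - 10)² = -28 + 64 + 100 = 136
So (x + 8)² + (y - 10)² = 136.
Circle centered at (-8, 10) with r² = 136.

(-8, 10)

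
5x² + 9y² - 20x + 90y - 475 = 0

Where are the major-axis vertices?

5(x² - 4x) + 9(y² + 10y) = 475
5(x - 2)² + 9(y + 5)² = 475 + 20 + 225 = 720
Divide by 720: (x - 2)²/144 + (y + 5)²/80 = 1
Ellipse, center (2, -5), major axis horizontal; a² = 144, b² = 80.
a = 12. Vertices at (h ± a, k).

(-10, -5) and (14, -5)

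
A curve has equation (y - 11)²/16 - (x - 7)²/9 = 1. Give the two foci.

Center (7, 11). The positive term is the y-term, so the transverse axis is vertical; a² = 16, b² = 9.
c² = a² + b² = 16 + 9 = 25, so c = 5.
Foci lie on the vertical axis through the center: (h, k ± c).

(7, 6) and (7, 16)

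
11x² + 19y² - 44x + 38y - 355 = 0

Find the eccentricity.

e = 2√38/19

Group the x- and y-terms: 11(x² - 4x) + 19(y² + 2y) = 355
Complete the square in x and y: 11(x - 2)² + 19(y + 1)² = 355 + 44 + 19 = 418
Divide through by 418 to get (x - 2)²/38 + (y + 1)²/22 = 1.
Ellipse, center (2, -1), major axis horizontal; a² = 38, b² = 22.
c² = a² - b² = 16, so c = 4.
e = c/a = 4/√38 = 2√38/19.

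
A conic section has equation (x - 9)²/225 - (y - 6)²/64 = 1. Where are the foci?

Center (9, 6). The positive term is the x-term, so the transverse axis is horizontal; a² = 225, b² = 64.
c² = a² + b² = 225 + 64 = 289, so c = 17.
Foci lie on the horizontal axis through the center: (h ± c, k).

(-8, 6) and (26, 6)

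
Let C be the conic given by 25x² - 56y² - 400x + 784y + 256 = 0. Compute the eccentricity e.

e = 9/5

Rearranging, 25(x² - 16x) -56(y² - 14y) = -256.
25(x - 8)² -56(y - 7)² = -256 + 1600 - 2744 = -1400
Divide by -1400: (y - 7)²/25 - (x - 8)²/56 = 1
Hyperbola, center (8, 7), transverse axis vertical; a² = 25, b² = 56.
c² = a² + b² = 81, so c = 9.
e = c/a = 9/5.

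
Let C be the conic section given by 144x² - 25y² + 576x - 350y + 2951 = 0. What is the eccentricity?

Group the x- and y-terms: 144(x² + 4x) -25(y² + 14y) = -2951
Complete the square in x and y: 144(x + 2)² -25(y + 7)² = -2951 + 576 - 1225 = -3600
Dividing both sides by -3600: (y + 7)²/144 - (x + 2)²/25 = 1
Hyperbola, center (-2, -7), transverse axis vertical; a² = 144, b² = 25.
c² = a² + b² = 169, so c = 13.
e = c/a = 13/12.

e = 13/12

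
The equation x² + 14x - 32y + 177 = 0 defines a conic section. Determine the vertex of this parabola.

Only x is squared. Complete the square in x: (x + 7)² = 32(y - 4).
Vertex (-7, 4); 4p = 32 so p = 8. Opens up.

(-7, 4)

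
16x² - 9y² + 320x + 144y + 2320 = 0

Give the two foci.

16(x² + 20x) -9(y² - 16y) = -2320
Complete the square: 16(x + 10)² -9(y - 8)² = -2320 + 1600 - 576 = -1296
Divide by -1296: (y - 8)²/144 - (x + 10)²/81 = 1
Hyperbola, center (-10, 8), transverse axis vertical; a² = 144, b² = 81.
c² = a² + b² = 144 + 81 = 225, so c = 15.
Foci lie on the vertical axis through the center: (h, k ± c).

(-10, -7) and (-10, 23)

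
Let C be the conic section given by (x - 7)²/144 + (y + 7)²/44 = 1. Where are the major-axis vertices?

Center (7, -7). The larger denominator 144 sits under the x-term, so the major axis is horizontal; a² = 144, b² = 44.
a = 12. Vertices at (h ± a, k).

(-5, -7) and (19, -7)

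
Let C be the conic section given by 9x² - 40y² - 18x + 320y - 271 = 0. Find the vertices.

(1, 1) and (1, 7)

Group the x- and y-terms: 9(x² - 2x) -40(y² - 8y) = 271
9(x - 1)² -40(y - 4)² = 271 + 9 - 640 = -360
Divide through by -360 to get (y - 4)²/9 - (x - 1)²/40 = 1.
Hyperbola, center (1, 4), transverse axis vertical; a² = 9, b² = 40.
a = 3. Vertices at (h, k ± a).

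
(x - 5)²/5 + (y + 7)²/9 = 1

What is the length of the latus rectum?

Center (5, -7). The larger denominator 9 sits under the y-term, so the major axis is vertical; a² = 9, b² = 5.
Latus rectum length = 2b²/a = 2·5/3 = 10/3.

10/3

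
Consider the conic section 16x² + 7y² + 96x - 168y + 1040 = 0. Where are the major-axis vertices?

(-3, 8) and (-3, 16)

Group: 16(x² + 6x) + 7(y² - 24y) = -1040
Complete the square: 16(x + 3)² + 7(y - 12)² = -1040 + 144 + 1008 = 112
Divide by 112: (x + 3)²/7 + (y - 12)²/16 = 1
Ellipse, center (-3, 12), major axis vertical; a² = 16, b² = 7.
a = 4. Vertices at (h, k ± a).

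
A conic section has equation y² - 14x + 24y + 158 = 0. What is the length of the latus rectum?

Only y is squared. Complete the square in y: (y + 12)² = 14(x - 1).
Vertex (1, -12); 4p = 14 so p = 7/2. Opens right.
Latus rectum length = |4p| = 14.

14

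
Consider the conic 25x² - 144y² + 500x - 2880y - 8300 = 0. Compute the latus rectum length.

288/5

Collect terms: 25(x² + 20x) -144(y² + 20y) = 8300
Completing the square gives 25(x + 10)² -144(y + 10)² = 8300 + 2500 - 14400 = -3600.
Dividing both sides by -3600: (y + 10)²/25 - (x + 10)²/144 = 1
Hyperbola, center (-10, -10), transverse axis vertical; a² = 25, b² = 144.
Latus rectum length = 2b²/a = 2·144/5 = 288/5.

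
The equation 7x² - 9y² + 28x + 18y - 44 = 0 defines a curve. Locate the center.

(-2, 1)

Collect terms: 7(x² + 4x) -9(y² - 2y) = 44
Completing the square gives 7(x + 2)² -9(y - 1)² = 44 + 28 - 9 = 63.
Divide by 63: (x + 2)²/9 - (y - 1)²/7 = 1
Hyperbola with center (-2, 1).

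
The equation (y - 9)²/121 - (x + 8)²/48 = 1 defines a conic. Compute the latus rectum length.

Center (-8, 9). The positive term is the y-term, so the transverse axis is vertical; a² = 121, b² = 48.
Latus rectum length = 2b²/a = 2·48/11 = 96/11.

96/11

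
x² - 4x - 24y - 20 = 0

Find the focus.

Only x is squared. Complete the square in x: (x - 2)² = 24(y + 1).
Vertex (2, -1); 4p = 24 so p = 6. Opens up.
Focus is p units from the vertex along the axis: (h, k + p).

(2, 5)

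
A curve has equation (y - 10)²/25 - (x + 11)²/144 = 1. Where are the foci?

(-11, -3) and (-11, 23)

Center (-11, 10). The positive term is the y-term, so the transverse axis is vertical; a² = 25, b² = 144.
c² = a² + b² = 25 + 144 = 169, so c = 13.
Foci lie on the vertical axis through the center: (h, k ± c).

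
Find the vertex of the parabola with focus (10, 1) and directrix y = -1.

(10, 0)

The vertex is the midpoint between the focus and the directrix along the axis of symmetry.
Axis is vertical (directrix is horizontal). Vertex y-coordinate = (1 + (-1))/2 = 0; x-coordinate = 10.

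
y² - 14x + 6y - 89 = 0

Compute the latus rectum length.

14

Only y is squared. Complete the square in y: (y + 3)² = 14(x + 7).
Vertex (-7, -3); 4p = 14 so p = 7/2. Opens right.
Latus rectum length = |4p| = 14.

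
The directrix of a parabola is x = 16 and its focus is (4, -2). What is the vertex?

The vertex is the midpoint between the focus and the directrix along the axis of symmetry.
Axis is horizontal (directrix is vertical). Vertex x-coordinate = (4 + 16)/2 = 10; y-coordinate = -2.

(10, -2)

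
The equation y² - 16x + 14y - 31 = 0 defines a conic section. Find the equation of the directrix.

x = -9

Only y is squared. Complete the square in y: (y + 7)² = 16(x + 5).
Vertex (-5, -7); 4p = 16 so p = 4. Opens right.
Directrix is the vertical line x = h − p = -5 − (4) = -9.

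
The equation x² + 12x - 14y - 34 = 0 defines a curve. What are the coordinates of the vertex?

(-6, -5)

Only x is squared. Complete the square in x: (x + 6)² = 14(y + 5).
Vertex (-6, -5); 4p = 14 so p = 7/2. Opens up.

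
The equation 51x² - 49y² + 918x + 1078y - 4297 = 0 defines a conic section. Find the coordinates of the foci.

(-19, 11) and (1, 11)

51(x² + 18x) -49(y² - 22y) = 4297
51(x + 9)² -49(y - 11)² = 4297 + 4131 - 5929 = 2499
Divide through by 2499 to get (x + 9)²/49 - (y - 11)²/51 = 1.
Hyperbola, center (-9, 11), transverse axis horizontal; a² = 49, b² = 51.
c² = a² + b² = 49 + 51 = 100, so c = 10.
Foci lie on the horizontal axis through the center: (h ± c, k).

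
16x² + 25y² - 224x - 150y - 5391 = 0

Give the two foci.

(-5, 3) and (19, 3)

16(x² - 14x) + 25(y² - 6y) = 5391
Completing the square gives 16(x - 7)² + 25(y - 3)² = 5391 + 784 + 225 = 6400.
Divide through by 6400 to get (x - 7)²/400 + (y - 3)²/256 = 1.
Ellipse, center (7, 3), major axis horizontal; a² = 400, b² = 256.
c² = a² - b² = 400 - 256 = 144, so c = 12.
Foci lie on the horizontal axis through the center: (h ± c, k).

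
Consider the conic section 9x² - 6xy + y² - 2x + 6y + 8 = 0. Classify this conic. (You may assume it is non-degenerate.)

parabola

A = 9, B = -6, C = 1.
Discriminant B² − 4AC = (-6)² − 4·9·1 = 0.
B² − 4AC = 0 ⇒ parabola.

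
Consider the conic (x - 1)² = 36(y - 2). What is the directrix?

y = -7

Vertex (1, 2); 4p = 36 so p = 9. Opens up.
Directrix is the horizontal line y = k − p = 2 − (9) = -7.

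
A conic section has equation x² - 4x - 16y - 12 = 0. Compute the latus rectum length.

Only x is squared. Complete the square in x: (x - 2)² = 16(y + 1).
Vertex (2, -1); 4p = 16 so p = 4. Opens up.
Latus rectum length = |4p| = 16.

16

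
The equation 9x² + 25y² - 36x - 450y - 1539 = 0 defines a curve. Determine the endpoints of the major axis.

(-18, 9) and (22, 9)

Group the x- and y-terms: 9(x² - 4x) + 25(y² - 18y) = 1539
9(x - 2)² + 25(y - 9)² = 1539 + 36 + 2025 = 3600
Divide through by 3600 to get (x - 2)²/400 + (y - 9)²/144 = 1.
Ellipse, center (2, 9), major axis horizontal; a² = 400, b² = 144.
a = 20. Vertices at (h ± a, k).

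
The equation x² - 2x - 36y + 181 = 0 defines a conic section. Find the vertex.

Only x is squared. Complete the square in x: (x - 1)² = 36(y - 5).
Vertex (1, 5); 4p = 36 so p = 9. Opens up.

(1, 5)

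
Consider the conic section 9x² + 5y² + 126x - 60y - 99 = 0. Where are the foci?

(-7, -2) and (-7, 14)

Rearranging, 9(x² + 14x) + 5(y² - 12y) = 99.
Completing the square gives 9(x + 7)² + 5(y - 6)² = 99 + 441 + 180 = 720.
Divide by 720: (x + 7)²/80 + (y - 6)²/144 = 1
Ellipse, center (-7, 6), major axis vertical; a² = 144, b² = 80.
c² = a² - b² = 144 - 80 = 64, so c = 8.
Foci lie on the vertical axis through the center: (h, k ± c).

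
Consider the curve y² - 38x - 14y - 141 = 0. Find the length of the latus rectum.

38

Only y is squared. Complete the square in y: (y - 7)² = 38(x + 5).
Vertex (-5, 7); 4p = 38 so p = 19/2. Opens right.
Latus rectum length = |4p| = 38.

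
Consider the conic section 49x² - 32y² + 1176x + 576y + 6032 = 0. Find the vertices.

Rearranging, 49(x² + 24x) -32(y² - 18y) = -6032.
Complete the square in x and y: 49(x + 12)² -32(y - 9)² = -6032 + 7056 - 2592 = -1568
Dividing both sides by -1568: (y - 9)²/49 - (x + 12)²/32 = 1
Hyperbola, center (-12, 9), transverse axis vertical; a² = 49, b² = 32.
a = 7. Vertices at (h, k ± a).

(-12, 2) and (-12, 16)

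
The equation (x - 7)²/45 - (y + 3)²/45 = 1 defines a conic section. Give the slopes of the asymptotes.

1 and -1

Center (7, -3). The positive term is the x-term, so the transverse axis is horizontal; a² = 45, b² = 45.
For a horizontal hyperbola the asymptotes have slope ±b/a.
Here that is ±3√5/3√5 = ±1.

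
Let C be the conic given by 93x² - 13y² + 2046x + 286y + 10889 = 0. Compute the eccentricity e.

e = √9858/93

93(x² + 22x) -13(y² - 22y) = -10889
Complete the square: 93(x + 11)² -13(y - 11)² = -10889 + 11253 - 1573 = -1209
Divide by -1209: (y - 11)²/93 - (x + 11)²/13 = 1
Hyperbola, center (-11, 11), transverse axis vertical; a² = 93, b² = 13.
c² = a² + b² = 106, so c = √106.
e = c/a = √106/√93 = √9858/93.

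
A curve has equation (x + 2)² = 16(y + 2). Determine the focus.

(-2, 2)

Vertex (-2, -2); 4p = 16 so p = 4. Opens up.
Focus is p units from the vertex along the axis: (h, k + p).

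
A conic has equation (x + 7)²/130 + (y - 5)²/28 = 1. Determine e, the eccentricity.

e = √3315/65

Center (-7, 5). The larger denominator 130 sits under the x-term, so the major axis is horizontal; a² = 130, b² = 28.
c² = a² - b² = 102, so c = √102.
e = c/a = √102/√130 = √3315/65.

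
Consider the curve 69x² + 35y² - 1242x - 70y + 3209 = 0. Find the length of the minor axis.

2√35

Group: 69(x² - 18x) + 35(y² - 2y) = -3209
Completing the square gives 69(x - 9)² + 35(y - 1)² = -3209 + 5589 + 35 = 2415.
Divide through by 2415 to get (x - 9)²/35 + (y - 1)²/69 = 1.
Ellipse, center (9, 1), major axis vertical; a² = 69, b² = 35.
b² = 35 so b = √35; the minor axis has length 2b = 2√35.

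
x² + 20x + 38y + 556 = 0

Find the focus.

Only x is squared. Complete the square in x: (x + 10)² = -38(y + 12).
Vertex (-10, -12); 4p = -38 so p = -19/2. Opens down.
Focus is p units from the vertex along the axis: (h, k + p).

(-10, -43/2)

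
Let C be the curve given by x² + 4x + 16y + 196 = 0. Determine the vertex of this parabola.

Only x is squared. Complete the square in x: (x + 2)² = -16(y + 12).
Vertex (-2, -12); 4p = -16 so p = -4. Opens down.

(-2, -12)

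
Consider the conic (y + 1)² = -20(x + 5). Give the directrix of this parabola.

Vertex (-5, -1); 4p = -20 so p = -5. Opens left.
Directrix is the vertical line x = h − p = -5 − (-5) = 0.

x = 0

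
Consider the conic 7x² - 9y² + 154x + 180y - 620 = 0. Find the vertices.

(-20, 10) and (-2, 10)

Group: 7(x² + 22x) -9(y² - 20y) = 620
7(x + 11)² -9(y - 10)² = 620 + 847 - 900 = 567
Divide through by 567 to get (x + 11)²/81 - (y - 10)²/63 = 1.
Hyperbola, center (-11, 10), transverse axis horizontal; a² = 81, b² = 63.
a = 9. Vertices at (h ± a, k).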